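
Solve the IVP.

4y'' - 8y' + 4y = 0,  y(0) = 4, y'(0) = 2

General solution: y = (C₁ + C₂x)e^x
Repeated root r = 1
Applying ICs: C₁ = 4, C₂ = -2
Particular solution: y = (4 - 2x)e^x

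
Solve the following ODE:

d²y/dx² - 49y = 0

Characteristic equation: r² - 49 = 0
Roots: r = 7, -7 (distinct real)
General solution: y = C₁e^(7x) + C₂e^(-7x)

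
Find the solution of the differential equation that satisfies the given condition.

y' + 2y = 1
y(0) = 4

General solution: y = 1/2 + Ce^(-2x)
Applying y(0) = 4: C = 4 - 1/2 = 7/2
Particular solution: y = 1/2 + (7/2)e^(-2x)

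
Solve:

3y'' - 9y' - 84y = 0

Characteristic equation: 3r² - 9r - 84 = 0
Divide by 3: r² - 3r - 28 = 0
Roots: r = 7, -4 (distinct real)
General solution: y = C₁e^(7x) + C₂e^(-4x)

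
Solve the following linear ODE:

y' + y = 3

Using integrating factor method:

General solution: y = 3 + Ce^(-x)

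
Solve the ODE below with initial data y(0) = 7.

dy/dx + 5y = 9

General solution: y = 9/5 + Ce^(-5x)
Applying y(0) = 7: C = 7 - 9/5 = 26/5
Particular solution: y = 9/5 + (26/5)e^(-5x)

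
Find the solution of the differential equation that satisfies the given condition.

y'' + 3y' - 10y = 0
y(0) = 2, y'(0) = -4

General solution: y = C₁e^(2x) + C₂e^(-5x)
Applying ICs: C₁ = 6/7, C₂ = 8/7
Particular solution: y = (6/7)e^(2x) + (8/7)e^(-5x)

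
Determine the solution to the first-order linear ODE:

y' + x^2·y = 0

Using integrating factor method:

General solution: y = Ce^(-x^3/3)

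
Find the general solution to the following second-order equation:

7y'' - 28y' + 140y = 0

Characteristic equation: 7r² - 28r + 140 = 0
Divide by 7: r² - 4r + 20 = 0
Roots: r = 2 ± 4i (complex conjugates)
General solution: y = e^(2x)(C₁cos(4x) + C₂sin(4x))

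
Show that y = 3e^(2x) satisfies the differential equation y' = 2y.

Verification:
y = 3e^(2x)
y' = 6e^(2x)
2y = 6e^(2x)
y' = 2y ✓

Yes, it is a solution.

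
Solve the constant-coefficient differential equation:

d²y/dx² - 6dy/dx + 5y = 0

Characteristic equation: r² - 6r + 5 = 0
Roots: r = 5, 1 (distinct real)
General solution: y = C₁e^(5x) + C₂e^x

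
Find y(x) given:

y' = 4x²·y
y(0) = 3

General solution: y = Ce^(4x³/3)
Applying IC y(0) = 3:
Particular solution: y = 3e^(4x³/3)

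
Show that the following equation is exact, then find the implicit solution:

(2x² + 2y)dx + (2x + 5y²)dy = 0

Verify exactness: ∂M/∂y = ∂N/∂x ✓
Find F(x,y) such that ∂F/∂x = M, ∂F/∂y = N
Solution: 2x³/3 + 2xy + 5y³/3 = C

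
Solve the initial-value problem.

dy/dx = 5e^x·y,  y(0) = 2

General solution: y = Ce^(5e^x)
Applying IC y(0) = 2:
Particular solution: y = 2e^(5(e^x - 1))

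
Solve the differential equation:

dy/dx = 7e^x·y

Separating variables and integrating:
ln|y| = 7e^x + C

General solution: y = Ce^(7e^x)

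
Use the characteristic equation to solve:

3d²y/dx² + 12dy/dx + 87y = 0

Characteristic equation: 3r² + 12r + 87 = 0
Divide by 3: r² + 4r + 29 = 0
Roots: r = -2 ± 5i (complex conjugates)
General solution: y = e^(-2x)(C₁cos(5x) + C₂sin(5x))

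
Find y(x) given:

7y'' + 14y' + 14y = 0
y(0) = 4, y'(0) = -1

General solution: y = e^(-x)(C₁cos(x) + C₂sin(x))
Complex roots r = -1 ± i
Applying ICs: C₁ = 4, C₂ = 3
Particular solution: y = e^(-x)(4cos(x) + 3sin(x))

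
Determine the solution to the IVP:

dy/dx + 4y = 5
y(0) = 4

General solution: y = 5/4 + Ce^(-4x)
Applying y(0) = 4: C = 4 - 5/4 = 11/4
Particular solution: y = 5/4 + (11/4)e^(-4x)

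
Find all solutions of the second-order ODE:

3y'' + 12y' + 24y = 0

Characteristic equation: 3r² + 12r + 24 = 0
Divide by 3: r² + 4r + 8 = 0
Roots: r = -2 ± 2i (complex conjugates)
General solution: y = e^(-2x)(C₁cos(2x) + C₂sin(2x))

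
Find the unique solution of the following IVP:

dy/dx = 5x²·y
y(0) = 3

General solution: y = Ce^(5x³/3)
Applying IC y(0) = 3:
Particular solution: y = 3e^(5x³/3)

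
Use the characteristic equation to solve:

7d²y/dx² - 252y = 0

Characteristic equation: 7r² - 252 = 0
Divide by 7: r² - 36 = 0
Roots: r = 6, -6 (distinct real)
General solution: y = C₁e^(6x) + C₂e^(-6x)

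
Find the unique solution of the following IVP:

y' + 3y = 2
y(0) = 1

General solution: y = 2/3 + Ce^(-3x)
Applying y(0) = 1: C = 1 - 2/3 = 1/3
Particular solution: y = 2/3 + (1/3)e^(-3x)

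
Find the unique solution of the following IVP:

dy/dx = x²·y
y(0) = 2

General solution: y = Ce^(x³/3)
Applying IC y(0) = 2:
Particular solution: y = 2e^(x³/3)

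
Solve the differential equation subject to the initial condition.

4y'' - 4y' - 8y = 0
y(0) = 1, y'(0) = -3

General solution: y = C₁e^(2x) + C₂e^(-x)
Applying ICs: C₁ = -2/3, C₂ = 5/3
Particular solution: y = -(2/3)e^(2x) + (5/3)e^(-x)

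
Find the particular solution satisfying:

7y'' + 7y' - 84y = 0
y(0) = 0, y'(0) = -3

General solution: y = C₁e^(3x) + C₂e^(-4x)
Applying ICs: C₁ = -3/7, C₂ = 3/7
Particular solution: y = -(3/7)e^(3x) + (3/7)e^(-4x)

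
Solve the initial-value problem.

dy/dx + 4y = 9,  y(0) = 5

General solution: y = 9/4 + Ce^(-4x)
Applying y(0) = 5: C = 5 - 9/4 = 11/4
Particular solution: y = 9/4 + (11/4)e^(-4x)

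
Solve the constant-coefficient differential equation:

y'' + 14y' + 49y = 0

Characteristic equation: r² + 14r + 49 = 0
Factored: (r + 7)² = 0
Repeated root: r = -7
General solution: y = (C₁ + C₂x)e^(-7x)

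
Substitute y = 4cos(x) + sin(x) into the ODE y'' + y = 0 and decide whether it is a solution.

Verification:
y'' = -4cos(x) - sin(x)
y'' + y = 0 ✓

Yes, it is a solution.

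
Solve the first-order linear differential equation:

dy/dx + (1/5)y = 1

Using integrating factor method:

General solution: y = 5 + Ce^(-x/5)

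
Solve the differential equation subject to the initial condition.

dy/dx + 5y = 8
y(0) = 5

General solution: y = 8/5 + Ce^(-5x)
Applying y(0) = 5: C = 5 - 8/5 = 17/5
Particular solution: y = 8/5 + (17/5)e^(-5x)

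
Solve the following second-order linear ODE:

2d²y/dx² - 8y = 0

Characteristic equation: 2r² - 8 = 0
Divide by 2: r² - 4 = 0
Roots: r = 2, -2 (distinct real)
General solution: y = C₁e^(2x) + C₂e^(-2x)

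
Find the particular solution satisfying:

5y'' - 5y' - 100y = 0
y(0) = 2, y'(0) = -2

General solution: y = C₁e^(5x) + C₂e^(-4x)
Applying ICs: C₁ = 2/3, C₂ = 4/3
Particular solution: y = (2/3)e^(5x) + (4/3)e^(-4x)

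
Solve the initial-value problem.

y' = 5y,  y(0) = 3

General solution: y = Ce^(5x)
Applying IC y(0) = 3:
Particular solution: y = 3e^(5x)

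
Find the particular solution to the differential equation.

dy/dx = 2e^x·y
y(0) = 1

General solution: y = Ce^(2e^x)
Applying IC y(0) = 1:
Particular solution: y = e^(2(e^x - 1))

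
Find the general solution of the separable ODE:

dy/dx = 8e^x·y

Separating variables and integrating:
ln|y| = 8e^x + C

General solution: y = Ce^(8e^x)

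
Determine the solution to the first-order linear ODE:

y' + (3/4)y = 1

Using integrating factor method:

General solution: y = 4/3 + Ce^(-3x/4)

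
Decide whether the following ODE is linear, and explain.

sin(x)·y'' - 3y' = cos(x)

Linear (y and its derivatives appear to the first power only, no products of y terms)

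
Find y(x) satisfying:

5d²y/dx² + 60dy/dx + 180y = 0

Characteristic equation: 5r² + 60r + 180 = 0
Divide by 5: r² + 12r + 36 = 0
Factored: (r + 6)² = 0
Repeated root: r = -6
General solution: y = (C₁ + C₂x)e^(-6x)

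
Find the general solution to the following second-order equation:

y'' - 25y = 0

Characteristic equation: r² - 25 = 0
Roots: r = 5, -5 (distinct real)
General solution: y = C₁e^(5x) + C₂e^(-5x)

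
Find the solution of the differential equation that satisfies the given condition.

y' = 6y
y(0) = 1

General solution: y = Ce^(6x)
Applying IC y(0) = 1:
Particular solution: y = e^(6x)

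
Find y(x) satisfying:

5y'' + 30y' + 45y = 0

Characteristic equation: 5r² + 30r + 45 = 0
Divide by 5: r² + 6r + 9 = 0
Factored: (r + 3)² = 0
Repeated root: r = -3
General solution: y = (C₁ + C₂x)e^(-3x)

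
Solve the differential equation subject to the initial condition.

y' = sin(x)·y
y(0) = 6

General solution: y = Ce^(-cos(x))
Applying IC y(0) = 6:
Particular solution: y = 6e^(1-cos(x))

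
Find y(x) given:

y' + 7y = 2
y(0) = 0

General solution: y = 2/7 + Ce^(-7x)
Applying y(0) = 0: C = 0 - 2/7 = -2/7
Particular solution: y = 2/7 - (2/7)e^(-7x)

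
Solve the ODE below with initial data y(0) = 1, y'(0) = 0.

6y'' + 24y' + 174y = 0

General solution: y = e^(-2x)(C₁cos(5x) + C₂sin(5x))
Complex roots r = -2 ± 5i
Applying ICs: C₁ = 1, C₂ = 2/5
Particular solution: y = e^(-2x)(cos(5x) + (2/5)sin(5x))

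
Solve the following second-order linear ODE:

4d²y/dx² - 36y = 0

Characteristic equation: 4r² - 36 = 0
Divide by 4: r² - 9 = 0
Roots: r = 3, -3 (distinct real)
General solution: y = C₁e^(3x) + C₂e^(-3x)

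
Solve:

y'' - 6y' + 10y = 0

Characteristic equation: r² - 6r + 10 = 0
Roots: r = 3 ± i (complex conjugates)
General solution: y = e^(3x)(C₁cos(x) + C₂sin(x))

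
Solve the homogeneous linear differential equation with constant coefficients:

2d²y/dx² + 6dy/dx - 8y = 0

Characteristic equation: 2r² + 6r - 8 = 0
Divide by 2: r² + 3r - 4 = 0
Roots: r = 1, -4 (distinct real)
General solution: y = C₁e^x + C₂e^(-4x)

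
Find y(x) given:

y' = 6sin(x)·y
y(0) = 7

General solution: y = Ce^(-6cos(x))
Applying IC y(0) = 7:
Particular solution: y = 7e^(6(1-cos(x)))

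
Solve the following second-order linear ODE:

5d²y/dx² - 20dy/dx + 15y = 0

Characteristic equation: 5r² - 20r + 15 = 0
Divide by 5: r² - 4r + 3 = 0
Roots: r = 3, 1 (distinct real)
General solution: y = C₁e^(3x) + C₂e^x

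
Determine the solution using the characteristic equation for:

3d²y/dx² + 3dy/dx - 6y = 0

Characteristic equation: 3r² + 3r - 6 = 0
Divide by 3: r² + r - 2 = 0
Roots: r = 1, -2 (distinct real)
General solution: y = C₁e^x + C₂e^(-2x)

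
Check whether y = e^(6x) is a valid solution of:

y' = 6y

Verification:
y = e^(6x)
y' = 6e^(6x)
6y = 6e^(6x)
y' = 6y ✓

Yes, it is a solution.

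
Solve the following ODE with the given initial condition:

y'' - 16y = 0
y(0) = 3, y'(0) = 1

General solution: y = C₁e^(4x) + C₂e^(-4x)
Applying ICs: C₁ = 13/8, C₂ = 11/8
Particular solution: y = (13/8)e^(4x) + (11/8)e^(-4x)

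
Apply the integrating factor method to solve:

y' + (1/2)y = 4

Using integrating factor method:

General solution: y = 8 + Ce^(-x/2)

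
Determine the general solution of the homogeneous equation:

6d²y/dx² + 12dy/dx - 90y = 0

Characteristic equation: 6r² + 12r - 90 = 0
Divide by 6: r² + 2r - 15 = 0
Roots: r = 3, -5 (distinct real)
General solution: y = C₁e^(3x) + C₂e^(-5x)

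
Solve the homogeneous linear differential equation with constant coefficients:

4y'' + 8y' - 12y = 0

Characteristic equation: 4r² + 8r - 12 = 0
Divide by 4: r² + 2r - 3 = 0
Roots: r = 1, -3 (distinct real)
General solution: y = C₁e^x + C₂e^(-3x)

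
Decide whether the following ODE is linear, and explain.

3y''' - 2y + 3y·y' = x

Nonlinear (product y·y')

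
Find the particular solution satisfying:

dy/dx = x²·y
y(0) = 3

General solution: y = Ce^(x³/3)
Applying IC y(0) = 3:
Particular solution: y = 3e^(x³/3)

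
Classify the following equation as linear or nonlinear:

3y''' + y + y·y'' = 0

Nonlinear (y·y'' term)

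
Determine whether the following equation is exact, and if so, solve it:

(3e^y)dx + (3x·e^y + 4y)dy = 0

Verify exactness: ∂M/∂y = ∂N/∂x ✓
Find F(x,y) such that ∂F/∂x = M, ∂F/∂y = N
Solution: 3x·e^y + 2y² = C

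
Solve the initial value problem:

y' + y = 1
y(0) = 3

General solution: y = 1 + Ce^(-x)
Applying y(0) = 3: C = 3 - 1 = 2
Particular solution: y = 1 + 2e^(-x)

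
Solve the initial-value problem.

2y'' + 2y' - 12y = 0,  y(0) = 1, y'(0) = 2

General solution: y = C₁e^(2x) + C₂e^(-3x)
Applying ICs: C₁ = 1, C₂ = 0
Particular solution: y = e^(2x)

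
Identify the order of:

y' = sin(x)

The order is 1 (highest derivative is of order 1).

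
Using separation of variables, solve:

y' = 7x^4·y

Separating variables and integrating:
ln|y| = 7x^5/5 + C

General solution: y = Ce^(7x^5/5)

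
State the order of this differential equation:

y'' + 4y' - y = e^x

The order is 2 (highest derivative is of order 2).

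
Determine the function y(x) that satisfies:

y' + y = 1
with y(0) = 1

General solution: y = 1 + Ce^(-x)
Applying y(0) = 1: C = 1 - 1 = 0
Particular solution: y = 1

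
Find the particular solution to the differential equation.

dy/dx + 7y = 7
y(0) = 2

General solution: y = 1 + Ce^(-7x)
Applying y(0) = 2: C = 2 - 1 = 1
Particular solution: y = 1 + e^(-7x)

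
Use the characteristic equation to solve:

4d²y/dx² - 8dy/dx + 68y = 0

Characteristic equation: 4r² - 8r + 68 = 0
Divide by 4: r² - 2r + 17 = 0
Roots: r = 1 ± 4i (complex conjugates)
General solution: y = e^x(C₁cos(4x) + C₂sin(4x))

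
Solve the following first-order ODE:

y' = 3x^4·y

Separating variables and integrating:
ln|y| = 3x^5/5 + C

General solution: y = Ce^(3x^5/5)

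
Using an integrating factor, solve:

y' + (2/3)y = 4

Using integrating factor method:

General solution: y = 6 + Ce^(-2x/3)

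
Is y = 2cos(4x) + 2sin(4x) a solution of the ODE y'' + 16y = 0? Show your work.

Verification:
y'' = -32cos(4x) - 32sin(4x)
y'' + 16y = 0 ✓

Yes, it is a solution.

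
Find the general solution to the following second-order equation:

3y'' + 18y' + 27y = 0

Characteristic equation: 3r² + 18r + 27 = 0
Divide by 3: r² + 6r + 9 = 0
Factored: (r + 3)² = 0
Repeated root: r = -3
General solution: y = (C₁ + C₂x)e^(-3x)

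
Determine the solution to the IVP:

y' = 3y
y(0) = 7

General solution: y = Ce^(3x)
Applying IC y(0) = 7:
Particular solution: y = 7e^(3x)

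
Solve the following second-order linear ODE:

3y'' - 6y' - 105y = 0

Characteristic equation: 3r² - 6r - 105 = 0
Divide by 3: r² - 2r - 35 = 0
Roots: r = 7, -5 (distinct real)
General solution: y = C₁e^(7x) + C₂e^(-5x)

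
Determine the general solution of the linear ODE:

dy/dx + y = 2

Using integrating factor method:

General solution: y = 2 + Ce^(-x)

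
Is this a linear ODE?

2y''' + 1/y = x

No. Nonlinear (1/y term)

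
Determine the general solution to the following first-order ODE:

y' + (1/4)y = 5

Using integrating factor method:

General solution: y = 20 + Ce^(-x/4)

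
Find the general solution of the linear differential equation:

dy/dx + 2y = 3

Using integrating factor method:

General solution: y = 3/2 + Ce^(-2x)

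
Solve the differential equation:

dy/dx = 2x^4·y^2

Separating variables and integrating:
-1/y = 2x^5/5 + C

General solution: y^-1 = (-2/5)x^5 + C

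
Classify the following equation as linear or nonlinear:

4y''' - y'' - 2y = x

Linear (y and its derivatives appear to the first power only, no products of y terms)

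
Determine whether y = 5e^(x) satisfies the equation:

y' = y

Verification:
y = 5e^(x)
y' = 5e^(x)
y = 5e^(x)
y' = y ✓

Yes, it is a solution.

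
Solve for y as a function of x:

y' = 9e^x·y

Separating variables and integrating:
ln|y| = 9e^x + C

General solution: y = Ce^(9e^x)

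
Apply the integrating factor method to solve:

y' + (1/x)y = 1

Using integrating factor method:

General solution: y = (1/2)x + C/x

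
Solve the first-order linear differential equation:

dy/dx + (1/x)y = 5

Using integrating factor method:

General solution: y = (5/2)x + C/x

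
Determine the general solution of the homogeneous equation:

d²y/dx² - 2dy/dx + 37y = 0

Characteristic equation: r² - 2r + 37 = 0
Roots: r = 1 ± 6i (complex conjugates)
General solution: y = e^x(C₁cos(6x) + C₂sin(6x))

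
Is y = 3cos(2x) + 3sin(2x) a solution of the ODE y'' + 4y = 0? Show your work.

Verification:
y'' = -12cos(2x) - 12sin(2x)
y'' + 4y = 0 ✓

Yes, it is a solution.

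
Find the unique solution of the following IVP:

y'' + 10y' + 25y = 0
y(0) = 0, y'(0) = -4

General solution: y = (C₁ + C₂x)e^(-5x)
Repeated root r = -5
Applying ICs: C₁ = 0, C₂ = -4
Particular solution: y = -4xe^(-5x)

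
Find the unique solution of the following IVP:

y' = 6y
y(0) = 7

General solution: y = Ce^(6x)
Applying IC y(0) = 7:
Particular solution: y = 7e^(6x)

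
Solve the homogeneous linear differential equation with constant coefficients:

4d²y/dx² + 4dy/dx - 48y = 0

Characteristic equation: 4r² + 4r - 48 = 0
Divide by 4: r² + r - 12 = 0
Roots: r = 3, -4 (distinct real)
General solution: y = C₁e^(3x) + C₂e^(-4x)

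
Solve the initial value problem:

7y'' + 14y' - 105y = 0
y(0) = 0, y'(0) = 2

General solution: y = C₁e^(3x) + C₂e^(-5x)
Applying ICs: C₁ = 1/4, C₂ = -1/4
Particular solution: y = (1/4)e^(3x) - (1/4)e^(-5x)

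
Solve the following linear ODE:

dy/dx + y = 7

Using integrating factor method:

General solution: y = 7 + Ce^(-x)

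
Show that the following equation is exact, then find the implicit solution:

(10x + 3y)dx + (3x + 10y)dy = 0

Verify exactness: ∂M/∂y = ∂N/∂x ✓
Find F(x,y) such that ∂F/∂x = M, ∂F/∂y = N
Solution: 5x² + 3xy + 5y² = C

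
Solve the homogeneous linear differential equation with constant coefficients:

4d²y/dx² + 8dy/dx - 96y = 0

Characteristic equation: 4r² + 8r - 96 = 0
Divide by 4: r² + 2r - 24 = 0
Roots: r = 4, -6 (distinct real)
General solution: y = C₁e^(4x) + C₂e^(-6x)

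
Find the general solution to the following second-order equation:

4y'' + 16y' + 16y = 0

Characteristic equation: 4r² + 16r + 16 = 0
Divide by 4: r² + 4r + 4 = 0
Factored: (r + 2)² = 0
Repeated root: r = -2
General solution: y = (C₁ + C₂x)e^(-2x)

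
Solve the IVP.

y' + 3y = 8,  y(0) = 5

General solution: y = 8/3 + Ce^(-3x)
Applying y(0) = 5: C = 5 - 8/3 = 7/3
Particular solution: y = 8/3 + (7/3)e^(-3x)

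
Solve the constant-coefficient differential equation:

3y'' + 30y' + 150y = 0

Characteristic equation: 3r² + 30r + 150 = 0
Divide by 3: r² + 10r + 50 = 0
Roots: r = -5 ± 5i (complex conjugates)
General solution: y = e^(-5x)(C₁cos(5x) + C₂sin(5x))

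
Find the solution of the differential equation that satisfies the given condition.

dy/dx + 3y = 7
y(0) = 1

General solution: y = 7/3 + Ce^(-3x)
Applying y(0) = 1: C = 1 - 7/3 = -4/3
Particular solution: y = 7/3 - (4/3)e^(-3x)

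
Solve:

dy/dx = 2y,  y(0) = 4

General solution: y = Ce^(2x)
Applying IC y(0) = 4:
Particular solution: y = 4e^(2x)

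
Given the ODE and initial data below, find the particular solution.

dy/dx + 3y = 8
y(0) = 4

General solution: y = 8/3 + Ce^(-3x)
Applying y(0) = 4: C = 4 - 8/3 = 4/3
Particular solution: y = 8/3 + (4/3)e^(-3x)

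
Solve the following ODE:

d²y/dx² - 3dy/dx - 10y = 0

Characteristic equation: r² - 3r - 10 = 0
Roots: r = 5, -2 (distinct real)
General solution: y = C₁e^(5x) + C₂e^(-2x)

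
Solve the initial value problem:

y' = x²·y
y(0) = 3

General solution: y = Ce^(x³/3)
Applying IC y(0) = 3:
Particular solution: y = 3e^(x³/3)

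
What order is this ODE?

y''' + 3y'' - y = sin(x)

The order is 3 (highest derivative is of order 3).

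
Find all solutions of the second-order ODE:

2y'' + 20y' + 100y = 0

Characteristic equation: 2r² + 20r + 100 = 0
Divide by 2: r² + 10r + 50 = 0
Roots: r = -5 ± 5i (complex conjugates)
General solution: y = e^(-5x)(C₁cos(5x) + C₂sin(5x))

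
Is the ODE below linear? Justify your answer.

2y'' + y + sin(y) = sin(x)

No. Nonlinear (sin(y) is nonlinear in y)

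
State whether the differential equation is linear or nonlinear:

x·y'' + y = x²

Linear (y and its derivatives appear to the first power only, no products of y terms)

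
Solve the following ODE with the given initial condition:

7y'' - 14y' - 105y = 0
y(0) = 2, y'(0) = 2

General solution: y = C₁e^(5x) + C₂e^(-3x)
Applying ICs: C₁ = 1, C₂ = 1
Particular solution: y = e^(5x) + e^(-3x)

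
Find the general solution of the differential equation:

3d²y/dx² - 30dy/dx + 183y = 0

Characteristic equation: 3r² - 30r + 183 = 0
Divide by 3: r² - 10r + 61 = 0
Roots: r = 5 ± 6i (complex conjugates)
General solution: y = e^(5x)(C₁cos(6x) + C₂sin(6x))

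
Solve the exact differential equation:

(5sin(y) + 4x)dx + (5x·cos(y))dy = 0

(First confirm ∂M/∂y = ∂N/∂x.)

Verify exactness: ∂M/∂y = ∂N/∂x ✓
Find F(x,y) such that ∂F/∂x = M, ∂F/∂y = N
Solution: 5x·sin(y) + 2x² = C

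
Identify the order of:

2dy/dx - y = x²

The order is 1 (highest derivative is of order 1).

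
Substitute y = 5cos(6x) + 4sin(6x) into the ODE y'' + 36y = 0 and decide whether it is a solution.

Verification:
y'' = -180cos(6x) - 144sin(6x)
y'' + 36y = 0 ✓

Yes, it is a solution.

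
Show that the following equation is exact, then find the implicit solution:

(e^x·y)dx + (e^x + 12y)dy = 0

Verify exactness: ∂M/∂y = ∂N/∂x ✓
Find F(x,y) such that ∂F/∂x = M, ∂F/∂y = N
Solution: e^x·y + 6y² = C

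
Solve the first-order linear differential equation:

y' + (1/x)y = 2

Using integrating factor method:

General solution: y = x + C/x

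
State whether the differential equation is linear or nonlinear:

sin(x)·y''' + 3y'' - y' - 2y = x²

Linear (y and its derivatives appear to the first power only, no products of y terms)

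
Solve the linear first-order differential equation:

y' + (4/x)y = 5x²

Using integrating factor method:

General solution: y = (5/7)x^3 + Cx^(-4)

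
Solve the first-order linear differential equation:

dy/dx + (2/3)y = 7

Using integrating factor method:

General solution: y = 21/2 + Ce^(-2x/3)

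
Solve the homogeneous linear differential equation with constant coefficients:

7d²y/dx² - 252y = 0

Characteristic equation: 7r² - 252 = 0
Divide by 7: r² - 36 = 0
Roots: r = 6, -6 (distinct real)
General solution: y = C₁e^(6x) + C₂e^(-6x)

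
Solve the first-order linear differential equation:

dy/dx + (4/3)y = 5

Using integrating factor method:

General solution: y = 15/4 + Ce^(-4x/3)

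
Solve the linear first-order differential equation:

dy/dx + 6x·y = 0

Using integrating factor method:

General solution: y = Ce^(-3x^2)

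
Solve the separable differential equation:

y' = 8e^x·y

Separating variables and integrating:
ln|y| = 8e^x + C

General solution: y = Ce^(8e^x)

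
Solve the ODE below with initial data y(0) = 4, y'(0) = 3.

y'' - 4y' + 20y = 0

General solution: y = e^(2x)(C₁cos(4x) + C₂sin(4x))
Complex roots r = 2 ± 4i
Applying ICs: C₁ = 4, C₂ = -5/4
Particular solution: y = e^(2x)(4cos(4x) - (5/4)sin(4x))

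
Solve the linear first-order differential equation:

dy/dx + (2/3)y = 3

Using integrating factor method:

General solution: y = 9/2 + Ce^(-2x/3)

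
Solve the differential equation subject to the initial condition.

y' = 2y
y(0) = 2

General solution: y = Ce^(2x)
Applying IC y(0) = 2:
Particular solution: y = 2e^(2x)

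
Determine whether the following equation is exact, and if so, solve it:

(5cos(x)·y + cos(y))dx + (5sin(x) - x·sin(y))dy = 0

Verify exactness: ∂M/∂y = ∂N/∂x ✓
Find F(x,y) such that ∂F/∂x = M, ∂F/∂y = N
Solution: 5sin(x)·y + x·cos(y) = C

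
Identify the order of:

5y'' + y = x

The order is 2 (highest derivative is of order 2).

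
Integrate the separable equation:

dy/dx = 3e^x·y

Separating variables and integrating:
ln|y| = 3e^x + C

General solution: y = Ce^(3e^x)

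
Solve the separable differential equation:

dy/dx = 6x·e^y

Separating variables and integrating:
-e^(-y) = 3x² + C

General solution: y = -ln(C - 3x²)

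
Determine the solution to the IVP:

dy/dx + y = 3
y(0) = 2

General solution: y = 3 + Ce^(-x)
Applying y(0) = 2: C = 2 - 3 = -1
Particular solution: y = 3 - e^(-x)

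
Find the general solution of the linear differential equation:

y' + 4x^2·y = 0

Using integrating factor method:

General solution: y = Ce^(-4x^3/3)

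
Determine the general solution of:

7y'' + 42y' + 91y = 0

Characteristic equation: 7r² + 42r + 91 = 0
Divide by 7: r² + 6r + 13 = 0
Roots: r = -3 ± 2i (complex conjugates)
General solution: y = e^(-3x)(C₁cos(2x) + C₂sin(2x))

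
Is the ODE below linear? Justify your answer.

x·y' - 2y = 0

Yes. Linear (y and its derivatives appear to the first power only, no products of y terms)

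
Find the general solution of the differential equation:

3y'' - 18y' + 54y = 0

Characteristic equation: 3r² - 18r + 54 = 0
Divide by 3: r² - 6r + 18 = 0
Roots: r = 3 ± 3i (complex conjugates)
General solution: y = e^(3x)(C₁cos(3x) + C₂sin(3x))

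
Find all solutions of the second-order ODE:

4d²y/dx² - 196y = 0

Characteristic equation: 4r² - 196 = 0
Divide by 4: r² - 49 = 0
Roots: r = 7, -7 (distinct real)
General solution: y = C₁e^(7x) + C₂e^(-7x)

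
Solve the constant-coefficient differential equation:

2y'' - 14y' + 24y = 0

Characteristic equation: 2r² - 14r + 24 = 0
Divide by 2: r² - 7r + 12 = 0
Roots: r = 3, 4 (distinct real)
General solution: y = C₁e^(3x) + C₂e^(4x)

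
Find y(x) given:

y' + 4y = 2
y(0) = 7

General solution: y = 1/2 + Ce^(-4x)
Applying y(0) = 7: C = 7 - 1/2 = 13/2
Particular solution: y = 1/2 + (13/2)e^(-4x)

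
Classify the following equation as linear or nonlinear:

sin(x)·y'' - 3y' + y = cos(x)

Linear (y and its derivatives appear to the first power only, no products of y terms)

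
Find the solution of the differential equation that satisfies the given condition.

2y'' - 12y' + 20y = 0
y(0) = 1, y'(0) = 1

General solution: y = e^(3x)(C₁cos(x) + C₂sin(x))
Complex roots r = 3 ± i
Applying ICs: C₁ = 1, C₂ = -2
Particular solution: y = e^(3x)(cos(x) - 2sin(x))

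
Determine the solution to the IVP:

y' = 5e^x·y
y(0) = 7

General solution: y = Ce^(5e^x)
Applying IC y(0) = 7:
Particular solution: y = 7e^(5(e^x - 1))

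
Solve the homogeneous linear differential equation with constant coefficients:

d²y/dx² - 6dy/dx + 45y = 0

Characteristic equation: r² - 6r + 45 = 0
Roots: r = 3 ± 6i (complex conjugates)
General solution: y = e^(3x)(C₁cos(6x) + C₂sin(6x))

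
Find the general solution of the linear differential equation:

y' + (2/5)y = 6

Using integrating factor method:

General solution: y = 15 + Ce^(-2x/5)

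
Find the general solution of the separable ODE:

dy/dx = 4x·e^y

Separating variables and integrating:
-e^(-y) = 2x² + C

General solution: y = -ln(C - 2x²)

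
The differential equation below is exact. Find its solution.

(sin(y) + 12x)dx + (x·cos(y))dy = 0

Verify exactness: ∂M/∂y = ∂N/∂x ✓
Find F(x,y) such that ∂F/∂x = M, ∂F/∂y = N
Solution: x·sin(y) + 6x² = C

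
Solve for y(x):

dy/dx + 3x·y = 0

Using integrating factor method:

General solution: y = Ce^(-3x^2/2)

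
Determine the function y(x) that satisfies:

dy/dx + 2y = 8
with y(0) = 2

General solution: y = 4 + Ce^(-2x)
Applying y(0) = 2: C = 2 - 4 = -2
Particular solution: y = 4 - 2e^(-2x)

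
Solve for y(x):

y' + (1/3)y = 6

Using integrating factor method:

General solution: y = 18 + Ce^(-x/3)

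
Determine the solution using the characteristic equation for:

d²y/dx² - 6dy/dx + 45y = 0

Characteristic equation: r² - 6r + 45 = 0
Roots: r = 3 ± 6i (complex conjugates)
General solution: y = e^(3x)(C₁cos(6x) + C₂sin(6x))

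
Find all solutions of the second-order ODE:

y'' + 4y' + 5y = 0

Characteristic equation: r² + 4r + 5 = 0
Roots: r = -2 ± i (complex conjugates)
General solution: y = e^(-2x)(C₁cos(x) + C₂sin(x))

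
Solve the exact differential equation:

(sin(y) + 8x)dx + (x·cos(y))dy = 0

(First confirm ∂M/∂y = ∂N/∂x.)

Verify exactness: ∂M/∂y = ∂N/∂x ✓
Find F(x,y) such that ∂F/∂x = M, ∂F/∂y = N
Solution: x·sin(y) + 4x² = C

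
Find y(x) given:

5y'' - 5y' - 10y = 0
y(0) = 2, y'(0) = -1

General solution: y = C₁e^(2x) + C₂e^(-x)
Applying ICs: C₁ = 1/3, C₂ = 5/3
Particular solution: y = (1/3)e^(2x) + (5/3)e^(-x)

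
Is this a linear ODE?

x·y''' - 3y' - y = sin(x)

Yes. Linear (y and its derivatives appear to the first power only, no products of y terms)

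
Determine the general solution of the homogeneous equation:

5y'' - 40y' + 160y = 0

Characteristic equation: 5r² - 40r + 160 = 0
Divide by 5: r² - 8r + 32 = 0
Roots: r = 4 ± 4i (complex conjugates)
General solution: y = e^(4x)(C₁cos(4x) + C₂sin(4x))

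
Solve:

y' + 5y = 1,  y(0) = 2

General solution: y = 1/5 + Ce^(-5x)
Applying y(0) = 2: C = 2 - 1/5 = 9/5
Particular solution: y = 1/5 + (9/5)e^(-5x)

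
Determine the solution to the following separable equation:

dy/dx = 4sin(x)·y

Separating variables and integrating:
ln|y| = -4cos(x) + C

General solution: y = Ce^(-4cos(x))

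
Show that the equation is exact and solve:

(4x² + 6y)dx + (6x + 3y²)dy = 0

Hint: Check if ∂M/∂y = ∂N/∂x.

Verify exactness: ∂M/∂y = ∂N/∂x ✓
Find F(x,y) such that ∂F/∂x = M, ∂F/∂y = N
Solution: 4x³/3 + 6xy + y³ = C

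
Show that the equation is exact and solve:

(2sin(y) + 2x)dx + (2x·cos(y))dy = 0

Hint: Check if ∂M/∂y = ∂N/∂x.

Verify exactness: ∂M/∂y = ∂N/∂x ✓
Find F(x,y) such that ∂F/∂x = M, ∂F/∂y = N
Solution: 2x·sin(y) + x² = C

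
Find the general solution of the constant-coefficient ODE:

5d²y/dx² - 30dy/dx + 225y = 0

Characteristic equation: 5r² - 30r + 225 = 0
Divide by 5: r² - 6r + 45 = 0
Roots: r = 3 ± 6i (complex conjugates)
General solution: y = e^(3x)(C₁cos(6x) + C₂sin(6x))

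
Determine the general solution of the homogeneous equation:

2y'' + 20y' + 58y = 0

Characteristic equation: 2r² + 20r + 58 = 0
Divide by 2: r² + 10r + 29 = 0
Roots: r = -5 ± 2i (complex conjugates)
General solution: y = e^(-5x)(C₁cos(2x) + C₂sin(2x))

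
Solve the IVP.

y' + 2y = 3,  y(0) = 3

General solution: y = 3/2 + Ce^(-2x)
Applying y(0) = 3: C = 3 - 3/2 = 3/2
Particular solution: y = 3/2 + (3/2)e^(-2x)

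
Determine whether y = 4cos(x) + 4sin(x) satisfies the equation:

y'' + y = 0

Verification:
y'' = -4cos(x) - 4sin(x)
y'' + y = 0 ✓

Yes, it is a solution.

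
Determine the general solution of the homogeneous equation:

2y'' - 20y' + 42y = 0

Characteristic equation: 2r² - 20r + 42 = 0
Divide by 2: r² - 10r + 21 = 0
Roots: r = 3, 7 (distinct real)
General solution: y = C₁e^(3x) + C₂e^(7x)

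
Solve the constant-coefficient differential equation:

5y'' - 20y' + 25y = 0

Characteristic equation: 5r² - 20r + 25 = 0
Divide by 5: r² - 4r + 5 = 0
Roots: r = 2 ± i (complex conjugates)
General solution: y = e^(2x)(C₁cos(x) + C₂sin(x))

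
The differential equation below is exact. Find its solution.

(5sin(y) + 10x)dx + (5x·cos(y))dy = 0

Verify exactness: ∂M/∂y = ∂N/∂x ✓
Find F(x,y) such that ∂F/∂x = M, ∂F/∂y = N
Solution: 5x·sin(y) + 5x² = C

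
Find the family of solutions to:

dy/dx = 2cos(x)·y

Separating variables and integrating:
ln|y| = 2sin(x) + C

General solution: y = Ce^(2sin(x))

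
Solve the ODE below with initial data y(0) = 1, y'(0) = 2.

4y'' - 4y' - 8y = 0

General solution: y = C₁e^(2x) + C₂e^(-x)
Applying ICs: C₁ = 1, C₂ = 0
Particular solution: y = e^(2x)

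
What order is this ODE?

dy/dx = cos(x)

The order is 1 (highest derivative is of order 1).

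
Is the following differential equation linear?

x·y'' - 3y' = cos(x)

Yes. Linear (y and its derivatives appear to the first power only, no products of y terms)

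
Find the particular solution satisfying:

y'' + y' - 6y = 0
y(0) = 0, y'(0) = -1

General solution: y = C₁e^(2x) + C₂e^(-3x)
Applying ICs: C₁ = -1/5, C₂ = 1/5
Particular solution: y = -(1/5)e^(2x) + (1/5)e^(-3x)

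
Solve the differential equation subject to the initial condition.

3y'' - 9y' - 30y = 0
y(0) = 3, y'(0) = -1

General solution: y = C₁e^(5x) + C₂e^(-2x)
Applying ICs: C₁ = 5/7, C₂ = 16/7
Particular solution: y = (5/7)e^(5x) + (16/7)e^(-2x)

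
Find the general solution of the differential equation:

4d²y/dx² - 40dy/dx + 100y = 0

Characteristic equation: 4r² - 40r + 100 = 0
Divide by 4: r² - 10r + 25 = 0
Factored: (r - 5)² = 0
Repeated root: r = 5
General solution: y = (C₁ + C₂x)e^(5x)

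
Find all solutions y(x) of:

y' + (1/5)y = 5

Using integrating factor method:

General solution: y = 25 + Ce^(-x/5)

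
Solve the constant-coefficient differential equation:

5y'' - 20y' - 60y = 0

Characteristic equation: 5r² - 20r - 60 = 0
Divide by 5: r² - 4r - 12 = 0
Roots: r = 6, -2 (distinct real)
General solution: y = C₁e^(6x) + C₂e^(-2x)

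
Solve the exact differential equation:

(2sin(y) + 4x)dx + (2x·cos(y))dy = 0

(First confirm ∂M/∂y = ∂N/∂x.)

Verify exactness: ∂M/∂y = ∂N/∂x ✓
Find F(x,y) such that ∂F/∂x = M, ∂F/∂y = N
Solution: 2x·sin(y) + 2x² = C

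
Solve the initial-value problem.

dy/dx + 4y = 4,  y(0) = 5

General solution: y = 1 + Ce^(-4x)
Applying y(0) = 5: C = 5 - 1 = 4
Particular solution: y = 1 + 4e^(-4x)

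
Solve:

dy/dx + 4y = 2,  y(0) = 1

General solution: y = 1/2 + Ce^(-4x)
Applying y(0) = 1: C = 1 - 1/2 = 1/2
Particular solution: y = 1/2 + (1/2)e^(-4x)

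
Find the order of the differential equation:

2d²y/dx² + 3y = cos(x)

The order is 2 (highest derivative is of order 2).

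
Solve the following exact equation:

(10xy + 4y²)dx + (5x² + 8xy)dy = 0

Verify exactness: ∂M/∂y = ∂N/∂x ✓
Find F(x,y) such that ∂F/∂x = M, ∂F/∂y = N
Solution: 5x²y + 4xy² = C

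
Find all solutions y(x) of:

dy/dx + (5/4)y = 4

Using integrating factor method:

General solution: y = 16/5 + Ce^(-5x/4)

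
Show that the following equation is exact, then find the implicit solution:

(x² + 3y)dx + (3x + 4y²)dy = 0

Verify exactness: ∂M/∂y = ∂N/∂x ✓
Find F(x,y) such that ∂F/∂x = M, ∂F/∂y = N
Solution: x³/3 + 3xy + 4y³/3 = C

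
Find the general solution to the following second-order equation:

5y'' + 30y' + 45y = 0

Characteristic equation: 5r² + 30r + 45 = 0
Divide by 5: r² + 6r + 9 = 0
Factored: (r + 3)² = 0
Repeated root: r = -3
General solution: y = (C₁ + C₂x)e^(-3x)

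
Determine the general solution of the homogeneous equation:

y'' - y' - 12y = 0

Characteristic equation: r² - r - 12 = 0
Roots: r = 4, -3 (distinct real)
General solution: y = C₁e^(4x) + C₂e^(-3x)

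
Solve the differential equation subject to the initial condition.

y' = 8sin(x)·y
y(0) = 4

General solution: y = Ce^(-8cos(x))
Applying IC y(0) = 4:
Particular solution: y = 4e^(8(1-cos(x)))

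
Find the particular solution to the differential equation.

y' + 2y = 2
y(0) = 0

General solution: y = 1 + Ce^(-2x)
Applying y(0) = 0: C = 0 - 1 = -1
Particular solution: y = 1 - e^(-2x)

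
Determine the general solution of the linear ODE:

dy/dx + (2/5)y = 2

Using integrating factor method:

General solution: y = 5 + Ce^(-2x/5)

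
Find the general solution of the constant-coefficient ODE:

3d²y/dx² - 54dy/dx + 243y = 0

Characteristic equation: 3r² - 54r + 243 = 0
Divide by 3: r² - 18r + 81 = 0
Factored: (r - 9)² = 0
Repeated root: r = 9
General solution: y = (C₁ + C₂x)e^(9x)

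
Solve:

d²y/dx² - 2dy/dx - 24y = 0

Characteristic equation: r² - 2r - 24 = 0
Roots: r = 6, -4 (distinct real)
General solution: y = C₁e^(6x) + C₂e^(-4x)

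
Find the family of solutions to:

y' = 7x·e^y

Separating variables and integrating:
-e^(-y) = 7x²/2 + C

General solution: y = -ln(C - 7x²/2)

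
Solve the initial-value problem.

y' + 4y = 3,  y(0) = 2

General solution: y = 3/4 + Ce^(-4x)
Applying y(0) = 2: C = 2 - 3/4 = 5/4
Particular solution: y = 3/4 + (5/4)e^(-4x)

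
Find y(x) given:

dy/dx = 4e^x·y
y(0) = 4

General solution: y = Ce^(4e^x)
Applying IC y(0) = 4:
Particular solution: y = 4e^(4(e^x - 1))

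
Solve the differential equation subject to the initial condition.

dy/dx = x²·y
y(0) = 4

General solution: y = Ce^(x³/3)
Applying IC y(0) = 4:
Particular solution: y = 4e^(x³/3)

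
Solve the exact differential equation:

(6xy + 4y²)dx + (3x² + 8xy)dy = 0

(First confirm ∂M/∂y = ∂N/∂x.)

Verify exactness: ∂M/∂y = ∂N/∂x ✓
Find F(x,y) such that ∂F/∂x = M, ∂F/∂y = N
Solution: 3x²y + 4xy² = C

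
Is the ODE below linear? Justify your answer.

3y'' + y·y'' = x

No. Nonlinear (y·y'' term)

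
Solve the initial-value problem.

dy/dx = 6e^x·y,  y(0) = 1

General solution: y = Ce^(6e^x)
Applying IC y(0) = 1:
Particular solution: y = e^(6(e^x - 1))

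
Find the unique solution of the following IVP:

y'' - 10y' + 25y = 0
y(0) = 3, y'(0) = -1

General solution: y = (C₁ + C₂x)e^(5x)
Repeated root r = 5
Applying ICs: C₁ = 3, C₂ = -16
Particular solution: y = (3 - 16x)e^(5x)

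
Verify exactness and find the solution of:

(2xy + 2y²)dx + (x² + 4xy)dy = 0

Verify exactness: ∂M/∂y = ∂N/∂x ✓
Find F(x,y) such that ∂F/∂x = M, ∂F/∂y = N
Solution: x²y + 2xy² = C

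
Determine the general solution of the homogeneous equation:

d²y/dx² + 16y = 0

Characteristic equation: r² + 16 = 0
Roots: r = ±4i (complex conjugates)
General solution: y = C₁cos(4x) + C₂sin(4x)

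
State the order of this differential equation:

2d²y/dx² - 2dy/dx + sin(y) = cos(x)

The order is 2 (highest derivative is of order 2).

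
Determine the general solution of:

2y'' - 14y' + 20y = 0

Characteristic equation: 2r² - 14r + 20 = 0
Divide by 2: r² - 7r + 10 = 0
Roots: r = 5, 2 (distinct real)
General solution: y = C₁e^(5x) + C₂e^(2x)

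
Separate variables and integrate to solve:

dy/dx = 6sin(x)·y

Separating variables and integrating:
ln|y| = -6cos(x) + C

General solution: y = Ce^(-6cos(x))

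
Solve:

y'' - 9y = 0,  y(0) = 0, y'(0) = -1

General solution: y = C₁e^(3x) + C₂e^(-3x)
Applying ICs: C₁ = -1/6, C₂ = 1/6
Particular solution: y = -(1/6)e^(3x) + (1/6)e^(-3x)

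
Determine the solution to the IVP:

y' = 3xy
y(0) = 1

General solution: y = Ce^(3x²/2)
Applying IC y(0) = 1:
Particular solution: y = e^(3x²/2)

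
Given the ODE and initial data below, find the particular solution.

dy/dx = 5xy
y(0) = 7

General solution: y = Ce^(5x²/2)
Applying IC y(0) = 7:
Particular solution: y = 7e^(5x²/2)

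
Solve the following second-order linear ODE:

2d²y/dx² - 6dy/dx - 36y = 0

Characteristic equation: 2r² - 6r - 36 = 0
Divide by 2: r² - 3r - 18 = 0
Roots: r = 6, -3 (distinct real)
General solution: y = C₁e^(6x) + C₂e^(-3x)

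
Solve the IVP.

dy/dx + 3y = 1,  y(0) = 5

General solution: y = 1/3 + Ce^(-3x)
Applying y(0) = 5: C = 5 - 1/3 = 14/3
Particular solution: y = 1/3 + (14/3)e^(-3x)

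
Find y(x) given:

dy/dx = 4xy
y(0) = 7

General solution: y = Ce^(2x²)
Applying IC y(0) = 7:
Particular solution: y = 7e^(2x²)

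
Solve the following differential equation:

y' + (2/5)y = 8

Using integrating factor method:

General solution: y = 20 + Ce^(-2x/5)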